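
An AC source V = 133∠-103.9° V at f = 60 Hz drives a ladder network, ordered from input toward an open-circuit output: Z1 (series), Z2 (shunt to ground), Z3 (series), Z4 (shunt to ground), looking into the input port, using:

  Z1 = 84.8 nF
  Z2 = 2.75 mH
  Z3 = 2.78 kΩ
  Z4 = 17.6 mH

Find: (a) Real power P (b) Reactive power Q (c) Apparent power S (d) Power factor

Step 1 — Angular frequency: ω = 2π·f = 2π·60 = 377 rad/s.
Step 2 — Component impedances:
  Z1: Z = 1/(jωC) = -j/(ω·C) = 0 - j3.128e+04 Ω
  Z2: Z = jωL = j·377·0.00275 = 0 + j1.037 Ω
  Z3: Z = R = 2780 Ω
  Z4: Z = jωL = j·377·0.0176 = 0 + j6.635 Ω
Step 3 — Ladder network (open output): work backward from the far end, alternating series and parallel combinations. Z_in = 0.0003866 - j3.128e+04 Ω = 3.128e+04∠-90.0° Ω.
Step 4 — Source phasor: V = 133∠-103.9° V = -31.95 - j129.1 V.
Step 5 — Current: I = V / Z = 0.004127 - j0.001021 A = 0.004252∠-13.9° A.
Step 6 — Complex power: S = V·I* = 6.99e-09 - j0.5655 VA.
Step 7 — Real power: P = Re(S) = 6.99e-09 W.
Step 8 — Reactive power: Q = Im(S) = -0.5655 VAR.
Step 9 — Apparent power: |S| = 0.5655 VA.
Step 10 — Power factor: PF = P/|S| = 1.236e-08 (leading).

(a) P = 6.99e-09 W  (b) Q = -0.5655 VAR  (c) S = 0.5655 VA  (d) PF = 1.236e-08 (leading)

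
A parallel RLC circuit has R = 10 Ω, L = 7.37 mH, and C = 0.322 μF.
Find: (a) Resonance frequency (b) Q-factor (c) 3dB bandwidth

Step 1 — Resonance: ω₀ = 1/√(LC) = 1/√(0.00737·3.22e-07) = 2.053e+04 rad/s.
Step 2 — f₀ = ω₀/(2π) = 3267 Hz.
Step 3 — Parallel Q: Q = R/(ω₀L) = 10/(2.053e+04·0.00737) = 0.0661.
Step 4 — Bandwidth: Δω = ω₀/Q = 3.106e+05 rad/s; BW = Δω/(2π) = 4.943e+04 Hz.

(a) f₀ = 3267 Hz  (b) Q = 0.0661  (c) BW = 4.943e+04 Hz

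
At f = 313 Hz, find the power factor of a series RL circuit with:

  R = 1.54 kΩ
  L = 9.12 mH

Step 1 — Angular frequency: ω = 2π·f = 2π·313 = 1967 rad/s.
Step 2 — Component impedances:
  R: Z = R = 1540 Ω
  L: Z = jωL = j·1967·0.00912 = 0 + j17.94 Ω
Step 3 — Series combination: Z_total = R + L = 1540 + j17.94 Ω = 1540∠0.7° Ω.
Step 4 — Power factor: PF = cos(φ) = Re(Z)/|Z| = 1540/1540.1 = 0.9999.
Step 5 — Type: Im(Z) = 17.94 ⇒ lagging (phase φ = 0.7°).

PF = 0.9999 (lagging, φ = 0.7°)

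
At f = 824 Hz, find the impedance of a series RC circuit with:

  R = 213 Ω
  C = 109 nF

Step 1 — Angular frequency: ω = 2π·f = 2π·824 = 5177 rad/s.
Step 2 — Component impedances:
  R: Z = R = 213 Ω
  C: Z = 1/(jωC) = -j/(ω·C) = 0 - j1772 Ω
Step 3 — Series combination: Z_total = R + C = 213 - j1772 Ω = 1785∠-83.1° Ω.

Z = 213 - j1772 Ω = 1785∠-83.1° Ω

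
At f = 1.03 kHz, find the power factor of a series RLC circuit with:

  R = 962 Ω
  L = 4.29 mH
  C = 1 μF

Step 1 — Angular frequency: ω = 2π·f = 2π·1030 = 6472 rad/s.
Step 2 — Component impedances:
  R: Z = R = 962 Ω
  L: Z = jωL = j·6472·0.00429 = 0 + j27.76 Ω
  C: Z = 1/(jωC) = -j/(ω·C) = 0 - j154.5 Ω
Step 3 — Series combination: Z_total = R + L + C = 962 - j126.8 Ω = 970.3∠-7.5° Ω.
Step 4 — Power factor: PF = cos(φ) = Re(Z)/|Z| = 962/970.3 = 0.9914.
Step 5 — Type: Im(Z) = -126.8 ⇒ leading (phase φ = -7.5°).

PF = 0.9914 (leading, φ = -7.5°)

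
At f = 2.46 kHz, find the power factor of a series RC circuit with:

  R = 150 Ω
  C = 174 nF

Step 1 — Angular frequency: ω = 2π·f = 2π·2460 = 1.546e+04 rad/s.
Step 2 — Component impedances:
  R: Z = R = 150 Ω
  C: Z = 1/(jωC) = -j/(ω·C) = 0 - j371.8 Ω
Step 3 — Series combination: Z_total = R + C = 150 - j371.8 Ω = 400.9∠-68.0° Ω.
Step 4 — Power factor: PF = cos(φ) = Re(Z)/|Z| = 150/400.94 = 0.3741.
Step 5 — Type: Im(Z) = -371.8 ⇒ leading (phase φ = -68.0°).

PF = 0.3741 (leading, φ = -68.0°)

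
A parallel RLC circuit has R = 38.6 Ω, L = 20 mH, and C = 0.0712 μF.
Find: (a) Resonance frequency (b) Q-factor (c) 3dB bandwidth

Step 1 — Resonance: ω₀ = 1/√(LC) = 1/√(0.02·7.12e-08) = 2.65e+04 rad/s.
Step 2 — f₀ = ω₀/(2π) = 4218 Hz.
Step 3 — Parallel Q: Q = R/(ω₀L) = 38.6/(2.65e+04·0.02) = 0.07283.
Step 4 — Bandwidth: Δω = ω₀/Q = 3.639e+05 rad/s; BW = Δω/(2π) = 5.791e+04 Hz.

(a) f₀ = 4218 Hz  (b) Q = 0.07283  (c) BW = 5.791e+04 Hz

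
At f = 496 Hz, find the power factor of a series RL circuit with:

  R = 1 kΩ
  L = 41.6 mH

Step 1 — Angular frequency: ω = 2π·f = 2π·496 = 3116 rad/s.
Step 2 — Component impedances:
  R: Z = R = 1000 Ω
  L: Z = jωL = j·3116·0.0416 = 0 + j129.6 Ω
Step 3 — Series combination: Z_total = R + L = 1000 + j129.6 Ω = 1008∠7.4° Ω.
Step 4 — Power factor: PF = cos(φ) = Re(Z)/|Z| = 1000/1008.4 = 0.9917.
Step 5 — Type: Im(Z) = 129.6 ⇒ lagging (phase φ = 7.4°).

PF = 0.9917 (lagging, φ = 7.4°)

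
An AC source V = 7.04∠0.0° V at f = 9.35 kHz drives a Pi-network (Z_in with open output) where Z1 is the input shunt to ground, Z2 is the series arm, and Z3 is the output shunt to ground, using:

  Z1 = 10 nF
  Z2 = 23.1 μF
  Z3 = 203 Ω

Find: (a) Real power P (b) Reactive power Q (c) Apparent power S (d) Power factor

Step 1 — Angular frequency: ω = 2π·f = 2π·9350 = 5.875e+04 rad/s.
Step 2 — Component impedances:
  Z1: Z = 1/(jωC) = -j/(ω·C) = 0 - j1702 Ω
  Z2: Z = 1/(jωC) = -j/(ω·C) = 0 - j0.7369 Ω
  Z3: Z = R = 203 Ω
Step 3 — With open output, the series arm Z2 and the output shunt Z3 appear in series to ground: Z2 + Z3 = 203 - j0.7369 Ω.
Step 4 — Parallel with input shunt Z1: Z_in = Z1 || (Z2 + Z3) = 200 - j24.58 Ω = 201.5∠-7.0° Ω.
Step 5 — Source phasor: V = 7.04∠0.0° V = 7.04 V.
Step 6 — Current: I = V / Z = 0.03468 + j0.004262 A = 0.03494∠7.0° A.
Step 7 — Complex power: S = V·I* = 0.2441 - j0.03 VA.
Step 8 — Real power: P = Re(S) = 0.2441 W.
Step 9 — Reactive power: Q = Im(S) = -0.03 VAR.
Step 10 — Apparent power: |S| = 0.246 VA.
Step 11 — Power factor: PF = P/|S| = 0.9925 (leading).

(a) P = 0.2441 W  (b) Q = -0.03 VAR  (c) S = 0.246 VA  (d) PF = 0.9925 (leading)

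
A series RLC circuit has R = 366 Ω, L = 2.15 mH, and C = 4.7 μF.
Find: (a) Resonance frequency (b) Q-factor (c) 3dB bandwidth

Step 1 — Resonance: ω₀ = 1/√(LC) = 1/√(0.00215·4.7e-06) = 9948 rad/s.
Step 2 — f₀ = ω₀/(2π) = 1583 Hz.
Step 3 — Series Q: Q = ω₀L/R = 9948·0.00215/366 = 0.05844.
Step 4 — Bandwidth: Δω = ω₀/Q = 1.702e+05 rad/s; BW = Δω/(2π) = 2.709e+04 Hz.

(a) f₀ = 1583 Hz  (b) Q = 0.05844  (c) BW = 2.709e+04 Hz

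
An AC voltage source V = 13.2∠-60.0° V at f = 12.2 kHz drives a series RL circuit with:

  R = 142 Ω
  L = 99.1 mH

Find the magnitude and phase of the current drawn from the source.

Step 1 — Angular frequency: ω = 2π·f = 2π·1.22e+04 = 7.665e+04 rad/s.
Step 2 — Component impedances:
  R: Z = R = 142 Ω
  L: Z = jωL = j·7.665e+04·0.0991 = 0 + j7596 Ω
Step 3 — Series combination: Z_total = R + L = 142 + j7596 Ω = 7598∠88.9° Ω.
Step 4 — Source phasor: V = 13.2∠-60.0° V = 6.6 - j11.43 V.
Step 5 — Ohm's law: I = V / Z_total = (6.6 - j11.43) / (142 + j7596) = -0.001488 - j0.0008966 A.
Step 6 — Convert to polar: |I| = 0.001737 A, ∠I = -148.9°.

I = 0.001737∠-148.9° A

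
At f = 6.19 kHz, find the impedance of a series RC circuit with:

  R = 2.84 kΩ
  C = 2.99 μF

Step 1 — Angular frequency: ω = 2π·f = 2π·6190 = 3.889e+04 rad/s.
Step 2 — Component impedances:
  R: Z = R = 2840 Ω
  C: Z = 1/(jωC) = -j/(ω·C) = 0 - j8.599 Ω
Step 3 — Series combination: Z_total = R + C = 2840 - j8.599 Ω = 2840∠-0.2° Ω.

Z = 2840 - j8.599 Ω = 2840∠-0.2° Ω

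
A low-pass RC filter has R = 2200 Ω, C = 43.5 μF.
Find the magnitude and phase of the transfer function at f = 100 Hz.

Step 1 — Angular frequency: ω = 2π·100 = 628.3 rad/s.
Step 2 — Transfer function: H(jω) = 1/(1 + jωRC).
Step 3 — Denominator: 1 + jωRC = 1 + j·628.3·2200·4.35e-05 = 1 + j60.13.
Step 4 — H = 0.0002765 - j0.01663.
Step 5 — Magnitude: |H| = 0.01663 (-35.6 dB); phase: φ = -89.0°.

|H| = 0.01663 (-35.6 dB), φ = -89.0°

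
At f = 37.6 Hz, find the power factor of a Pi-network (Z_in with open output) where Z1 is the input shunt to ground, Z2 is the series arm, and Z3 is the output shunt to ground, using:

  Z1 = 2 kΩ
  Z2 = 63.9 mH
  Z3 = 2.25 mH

Step 1 — Angular frequency: ω = 2π·f = 2π·37.6 = 236.2 rad/s.
Step 2 — Component impedances:
  Z1: Z = R = 2000 Ω
  Z2: Z = jωL = j·236.2·0.0639 = 0 + j15.1 Ω
  Z3: Z = jωL = j·236.2·0.00225 = 0 + j0.5316 Ω
Step 3 — With open output, the series arm Z2 and the output shunt Z3 appear in series to ground: Z2 + Z3 = 0 + j15.63 Ω.
Step 4 — Parallel with input shunt Z1: Z_in = Z1 || (Z2 + Z3) = 0.1221 + j15.63 Ω = 15.63∠89.6° Ω.
Step 5 — Power factor: PF = cos(φ) = Re(Z)/|Z| = 0.12211/15.627 = 0.007814.
Step 6 — Type: Im(Z) = 15.63 ⇒ lagging (phase φ = 89.6°).

PF = 0.007814 (lagging, φ = 89.6°)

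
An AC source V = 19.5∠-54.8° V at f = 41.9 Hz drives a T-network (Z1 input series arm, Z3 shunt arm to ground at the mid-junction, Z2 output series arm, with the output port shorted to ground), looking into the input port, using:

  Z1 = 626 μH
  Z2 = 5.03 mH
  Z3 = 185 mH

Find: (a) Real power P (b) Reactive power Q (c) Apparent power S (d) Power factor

Step 1 — Angular frequency: ω = 2π·f = 2π·41.9 = 263.3 rad/s.
Step 2 — Component impedances:
  Z1: Z = jωL = j·263.3·0.000626 = 0 + j0.1648 Ω
  Z2: Z = jωL = j·263.3·0.00503 = 0 + j1.324 Ω
  Z3: Z = jωL = j·263.3·0.185 = 0 + j48.7 Ω
Step 3 — With the output port shorted to ground, the output series arm Z2 runs from the junction to ground; the shunt arm Z3 also runs from the junction to ground. They appear in parallel: Z3 || Z2 = 0 + j1.289 Ω.
Step 4 — Series with input arm Z1: Z_in = Z1 + (Z3 || Z2) = 0 + j1.454 Ω = 1.454∠90.0° Ω.
Step 5 — Source phasor: V = 19.5∠-54.8° V = 11.24 - j15.93 V.
Step 6 — Current: I = V / Z = -10.96 - j7.731 A = 13.41∠-144.8° A.
Step 7 — Complex power: S = V·I* = 0 + j261.5 VA.
Step 8 — Real power: P = Re(S) = 0 W.
Step 9 — Reactive power: Q = Im(S) = 261.5 VAR.
Step 10 — Apparent power: |S| = 261.5 VA.
Step 11 — Power factor: PF = P/|S| = 0 (lagging).

(a) P = 0 W  (b) Q = 261.5 VAR  (c) S = 261.5 VA  (d) PF = 0 (lagging)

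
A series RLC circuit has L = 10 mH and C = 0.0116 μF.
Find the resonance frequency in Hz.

Step 1 — Resonance condition Im(Z)=0 gives ω₀ = 1/√(LC).
Step 2 — ω₀ = 1/√(0.01·1.16e-08) = 9.285e+04 rad/s.
Step 3 — f₀ = ω₀/(2π) = 1.478e+04 Hz.

f₀ = 1.478e+04 Hz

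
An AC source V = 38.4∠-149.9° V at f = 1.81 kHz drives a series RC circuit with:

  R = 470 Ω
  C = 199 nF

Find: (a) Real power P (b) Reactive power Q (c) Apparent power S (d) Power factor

Step 1 — Angular frequency: ω = 2π·f = 2π·1810 = 1.137e+04 rad/s.
Step 2 — Component impedances:
  R: Z = R = 470 Ω
  C: Z = 1/(jωC) = -j/(ω·C) = 0 - j441.9 Ω
Step 3 — Series combination: Z_total = R + C = 470 - j441.9 Ω = 645.1∠-43.2° Ω.
Step 4 — Source phasor: V = 38.4∠-149.9° V = -33.22 - j19.26 V.
Step 5 — Current: I = V / Z = -0.01707 - j0.05703 A = 0.05953∠-106.7° A.
Step 6 — Complex power: S = V·I* = 1.665 - j1.566 VA.
Step 7 — Real power: P = Re(S) = 1.665 W.
Step 8 — Reactive power: Q = Im(S) = -1.566 VAR.
Step 9 — Apparent power: |S| = 2.286 VA.
Step 10 — Power factor: PF = P/|S| = 0.7286 (leading).

(a) P = 1.665 W  (b) Q = -1.566 VAR  (c) S = 2.286 VA  (d) PF = 0.7286 (leading)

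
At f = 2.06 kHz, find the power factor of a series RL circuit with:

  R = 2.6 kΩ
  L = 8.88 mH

Step 1 — Angular frequency: ω = 2π·f = 2π·2060 = 1.294e+04 rad/s.
Step 2 — Component impedances:
  R: Z = R = 2600 Ω
  L: Z = jωL = j·1.294e+04·0.00888 = 0 + j114.9 Ω
Step 3 — Series combination: Z_total = R + L = 2600 + j114.9 Ω = 2603∠2.5° Ω.
Step 4 — Power factor: PF = cos(φ) = Re(Z)/|Z| = 2600/2602.5 = 0.999.
Step 5 — Type: Im(Z) = 114.9 ⇒ lagging (phase φ = 2.5°).

PF = 0.999 (lagging, φ = 2.5°)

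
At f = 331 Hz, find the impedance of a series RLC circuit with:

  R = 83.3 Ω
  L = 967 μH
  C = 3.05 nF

Step 1 — Angular frequency: ω = 2π·f = 2π·331 = 2080 rad/s.
Step 2 — Component impedances:
  R: Z = R = 83.3 Ω
  L: Z = jωL = j·2080·0.000967 = 0 + j2.011 Ω
  C: Z = 1/(jωC) = -j/(ω·C) = 0 - j1.576e+05 Ω
Step 3 — Series combination: Z_total = R + L + C = 83.3 - j1.576e+05 Ω = 1.576e+05∠-90.0° Ω.

Z = 83.3 - j1.576e+05 Ω = 1.576e+05∠-90.0° Ω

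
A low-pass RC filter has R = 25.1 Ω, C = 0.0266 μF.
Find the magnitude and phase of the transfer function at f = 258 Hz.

Step 1 — Angular frequency: ω = 2π·258 = 1621 rad/s.
Step 2 — Transfer function: H(jω) = 1/(1 + jωRC).
Step 3 — Denominator: 1 + jωRC = 1 + j·1621·25.1·2.66e-08 = 1 + j0.001082.
Step 4 — H = 1 - j0.001082.
Step 5 — Magnitude: |H| = 1 (-0.0 dB); phase: φ = -0.1°.

|H| = 1 (-0.0 dB), φ = -0.1°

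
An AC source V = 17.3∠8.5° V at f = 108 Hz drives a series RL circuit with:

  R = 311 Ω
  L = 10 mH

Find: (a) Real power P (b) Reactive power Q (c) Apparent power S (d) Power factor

Step 1 — Angular frequency: ω = 2π·f = 2π·108 = 678.6 rad/s.
Step 2 — Component impedances:
  R: Z = R = 311 Ω
  L: Z = jωL = j·678.6·0.01 = 0 + j6.786 Ω
Step 3 — Series combination: Z_total = R + L = 311 + j6.786 Ω = 311.1∠1.2° Ω.
Step 4 — Source phasor: V = 17.3∠8.5° V = 17.11 + j2.557 V.
Step 5 — Current: I = V / Z = 0.05517 + j0.007018 A = 0.05561∠7.3° A.
Step 6 — Complex power: S = V·I* = 0.9619 + j0.02099 VA.
Step 7 — Real power: P = Re(S) = 0.9619 W.
Step 8 — Reactive power: Q = Im(S) = 0.02099 VAR.
Step 9 — Apparent power: |S| = 0.9621 VA.
Step 10 — Power factor: PF = P/|S| = 0.9998 (lagging).

(a) P = 0.9619 W  (b) Q = 0.02099 VAR  (c) S = 0.9621 VA  (d) PF = 0.9998 (lagging)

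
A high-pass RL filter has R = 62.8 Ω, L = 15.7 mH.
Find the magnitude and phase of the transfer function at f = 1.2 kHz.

Step 1 — Angular frequency: ω = 2π·1200 = 7540 rad/s.
Step 2 — Transfer function: H(jω) = jωL/(R + jωL).
Step 3 — Numerator jωL = j·118.4; denominator R + jωL = 62.8 + j118.4.
Step 4 — H = 0.7804 + j0.414.
Step 5 — Magnitude: |H| = 0.8834 (-1.1 dB); phase: φ = 27.9°.

|H| = 0.8834 (-1.1 dB), φ = 27.9°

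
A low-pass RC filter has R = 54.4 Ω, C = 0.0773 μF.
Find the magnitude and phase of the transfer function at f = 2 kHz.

Step 1 — Angular frequency: ω = 2π·2000 = 1.257e+04 rad/s.
Step 2 — Transfer function: H(jω) = 1/(1 + jωRC).
Step 3 — Denominator: 1 + jωRC = 1 + j·1.257e+04·54.4·7.73e-08 = 1 + j0.05284.
Step 4 — H = 0.9972 - j0.0527.
Step 5 — Magnitude: |H| = 0.9986 (-0.0 dB); phase: φ = -3.0°.

|H| = 0.9986 (-0.0 dB), φ = -3.0°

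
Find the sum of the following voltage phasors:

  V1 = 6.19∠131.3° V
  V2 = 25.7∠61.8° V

Step 1 — Convert each phasor to rectangular form:
  V1 = 6.19·(cos(131.3°) + j·sin(131.3°)) = -4.085 + j4.65 V
  V2 = 25.7·(cos(61.8°) + j·sin(61.8°)) = 12.14 + j22.65 V
Step 2 — Sum components: V_total = 8.059 + j27.3 V.
Step 3 — Convert to polar: |V_total| = 28.46 V, ∠V_total = 73.6°.

V_total = 28.46∠73.6° V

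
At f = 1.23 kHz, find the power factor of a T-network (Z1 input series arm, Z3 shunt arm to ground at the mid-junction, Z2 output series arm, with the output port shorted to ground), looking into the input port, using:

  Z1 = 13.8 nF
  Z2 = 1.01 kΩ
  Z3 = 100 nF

Step 1 — Angular frequency: ω = 2π·f = 2π·1230 = 7728 rad/s.
Step 2 — Component impedances:
  Z1: Z = 1/(jωC) = -j/(ω·C) = 0 - j9376 Ω
  Z2: Z = R = 1010 Ω
  Z3: Z = 1/(jωC) = -j/(ω·C) = 0 - j1294 Ω
Step 3 — With the output port shorted to ground, the output series arm Z2 runs from the junction to ground; the shunt arm Z3 also runs from the junction to ground. They appear in parallel: Z3 || Z2 = 627.6 - j489.9 Ω.
Step 4 — Series with input arm Z1: Z_in = Z1 + (Z3 || Z2) = 627.6 - j9866 Ω = 9886∠-86.4° Ω.
Step 5 — Power factor: PF = cos(φ) = Re(Z)/|Z| = 627.6/9886 = 0.06348.
Step 6 — Type: Im(Z) = -9866 ⇒ leading (phase φ = -86.4°).

PF = 0.06348 (leading, φ = -86.4°)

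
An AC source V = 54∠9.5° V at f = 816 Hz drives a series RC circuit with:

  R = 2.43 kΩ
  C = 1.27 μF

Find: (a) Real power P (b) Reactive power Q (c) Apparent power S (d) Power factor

Step 1 — Angular frequency: ω = 2π·f = 2π·816 = 5127 rad/s.
Step 2 — Component impedances:
  R: Z = R = 2430 Ω
  C: Z = 1/(jωC) = -j/(ω·C) = 0 - j153.6 Ω
Step 3 — Series combination: Z_total = R + C = 2430 - j153.6 Ω = 2435∠-3.6° Ω.
Step 4 — Source phasor: V = 54∠9.5° V = 53.26 + j8.913 V.
Step 5 — Current: I = V / Z = 0.0216 + j0.005033 A = 0.02218∠13.1° A.
Step 6 — Complex power: S = V·I* = 1.195 - j0.07554 VA.
Step 7 — Real power: P = Re(S) = 1.195 W.
Step 8 — Reactive power: Q = Im(S) = -0.07554 VAR.
Step 9 — Apparent power: |S| = 1.198 VA.
Step 10 — Power factor: PF = P/|S| = 0.998 (leading).

(a) P = 1.195 W  (b) Q = -0.07554 VAR  (c) S = 1.198 VA  (d) PF = 0.998 (leading)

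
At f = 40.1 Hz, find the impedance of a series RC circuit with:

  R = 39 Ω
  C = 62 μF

Step 1 — Angular frequency: ω = 2π·f = 2π·40.1 = 252 rad/s.
Step 2 — Component impedances:
  R: Z = R = 39 Ω
  C: Z = 1/(jωC) = -j/(ω·C) = 0 - j64.02 Ω
Step 3 — Series combination: Z_total = R + C = 39 - j64.02 Ω = 74.96∠-58.6° Ω.

Z = 39 - j64.02 Ω = 74.96∠-58.6° Ω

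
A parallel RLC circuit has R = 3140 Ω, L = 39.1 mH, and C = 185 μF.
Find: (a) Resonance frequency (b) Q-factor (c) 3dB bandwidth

Step 1 — Resonance: ω₀ = 1/√(LC) = 1/√(0.0391·0.000185) = 371.8 rad/s.
Step 2 — f₀ = ω₀/(2π) = 59.18 Hz.
Step 3 — Parallel Q: Q = R/(ω₀L) = 3140/(371.8·0.0391) = 216.
Step 4 — Bandwidth: Δω = ω₀/Q = 1.721 rad/s; BW = Δω/(2π) = 0.274 Hz.

(a) f₀ = 59.18 Hz  (b) Q = 216  (c) BW = 0.274 Hz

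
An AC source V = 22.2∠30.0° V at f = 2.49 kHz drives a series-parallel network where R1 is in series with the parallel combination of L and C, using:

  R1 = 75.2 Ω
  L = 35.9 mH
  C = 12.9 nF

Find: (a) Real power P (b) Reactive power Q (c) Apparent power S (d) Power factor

Step 1 — Angular frequency: ω = 2π·f = 2π·2490 = 1.565e+04 rad/s.
Step 2 — Component impedances:
  R1: Z = R = 75.2 Ω
  L: Z = jωL = j·1.565e+04·0.0359 = 0 + j561.7 Ω
  C: Z = 1/(jωC) = -j/(ω·C) = 0 - j4955 Ω
Step 3 — Parallel branch: L || C = 1/(1/L + 1/C) = 0 + j633.5 Ω.
Step 4 — Series with R1: Z_total = R1 + (L || C) = 75.2 + j633.5 Ω = 637.9∠83.2° Ω.
Step 5 — Source phasor: V = 22.2∠30.0° V = 19.23 + j11.1 V.
Step 6 — Current: I = V / Z = 0.02083 - j0.02788 A = 0.0348∠-53.2° A.
Step 7 — Complex power: S = V·I* = 0.09107 + j0.7672 VA.
Step 8 — Real power: P = Re(S) = 0.09107 W.
Step 9 — Reactive power: Q = Im(S) = 0.7672 VAR.
Step 10 — Apparent power: |S| = 0.7726 VA.
Step 11 — Power factor: PF = P/|S| = 0.1179 (lagging).

(a) P = 0.09107 W  (b) Q = 0.7672 VAR  (c) S = 0.7726 VA  (d) PF = 0.1179 (lagging)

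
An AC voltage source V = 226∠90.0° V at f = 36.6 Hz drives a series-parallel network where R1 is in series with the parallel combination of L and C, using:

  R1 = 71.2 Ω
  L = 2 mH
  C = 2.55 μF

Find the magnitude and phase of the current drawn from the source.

Step 1 — Angular frequency: ω = 2π·f = 2π·36.6 = 230 rad/s.
Step 2 — Component impedances:
  R1: Z = R = 71.2 Ω
  L: Z = jωL = j·230·0.002 = 0 + j0.4599 Ω
  C: Z = 1/(jωC) = -j/(ω·C) = 0 - j1705 Ω
Step 3 — Parallel branch: L || C = 1/(1/L + 1/C) = 0 + j0.4601 Ω.
Step 4 — Series with R1: Z_total = R1 + (L || C) = 71.2 + j0.4601 Ω = 71.2∠0.4° Ω.
Step 5 — Source phasor: V = 226∠90.0° V = 0 + j226 V.
Step 6 — Ohm's law: I = V / Z_total = (0 + j226) / (71.2 + j0.4601) = 0.02051 + j3.174 A.
Step 7 — Convert to polar: |I| = 3.174 A, ∠I = 89.6°.

I = 3.174∠89.6° A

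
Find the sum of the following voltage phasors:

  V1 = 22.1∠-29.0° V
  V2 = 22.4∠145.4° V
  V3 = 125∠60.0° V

Step 1 — Convert each phasor to rectangular form:
  V1 = 22.1·(cos(-29.0°) + j·sin(-29.0°)) = 19.33 - j10.71 V
  V2 = 22.4·(cos(145.4°) + j·sin(145.4°)) = -18.44 + j12.72 V
  V3 = 125·(cos(60.0°) + j·sin(60.0°)) = 62.5 + j108.3 V
Step 2 — Sum components: V_total = 63.39 + j110.3 V.
Step 3 — Convert to polar: |V_total| = 127.2 V, ∠V_total = 60.1°.

V_total = 127.2∠60.1° V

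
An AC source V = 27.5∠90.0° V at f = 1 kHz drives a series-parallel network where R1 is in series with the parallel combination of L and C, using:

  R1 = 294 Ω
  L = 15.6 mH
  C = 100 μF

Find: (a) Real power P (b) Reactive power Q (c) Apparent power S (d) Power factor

Step 1 — Angular frequency: ω = 2π·f = 2π·1000 = 6283 rad/s.
Step 2 — Component impedances:
  R1: Z = R = 294 Ω
  L: Z = jωL = j·6283·0.0156 = 0 + j98.02 Ω
  C: Z = 1/(jωC) = -j/(ω·C) = 0 - j1.592 Ω
Step 3 — Parallel branch: L || C = 1/(1/L + 1/C) = 0 - j1.618 Ω.
Step 4 — Series with R1: Z_total = R1 + (L || C) = 294 - j1.618 Ω = 294∠-0.3° Ω.
Step 5 — Source phasor: V = 27.5∠90.0° V = 0 + j27.5 V.
Step 6 — Current: I = V / Z = -0.0005147 + j0.09353 A = 0.09354∠90.3° A.
Step 7 — Complex power: S = V·I* = 2.572 - j0.01415 VA.
Step 8 — Real power: P = Re(S) = 2.572 W.
Step 9 — Reactive power: Q = Im(S) = -0.01415 VAR.
Step 10 — Apparent power: |S| = 2.572 VA.
Step 11 — Power factor: PF = P/|S| = 1 (leading).

(a) P = 2.572 W  (b) Q = -0.01415 VAR  (c) S = 2.572 VA  (d) PF = 1 (leading)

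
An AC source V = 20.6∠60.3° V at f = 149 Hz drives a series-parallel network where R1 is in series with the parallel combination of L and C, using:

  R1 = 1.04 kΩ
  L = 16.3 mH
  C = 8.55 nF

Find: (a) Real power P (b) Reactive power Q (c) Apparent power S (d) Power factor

Step 1 — Angular frequency: ω = 2π·f = 2π·149 = 936.2 rad/s.
Step 2 — Component impedances:
  R1: Z = R = 1040 Ω
  L: Z = jωL = j·936.2·0.0163 = 0 + j15.26 Ω
  C: Z = 1/(jωC) = -j/(ω·C) = 0 - j1.249e+05 Ω
Step 3 — Parallel branch: L || C = 1/(1/L + 1/C) = 0 + j15.26 Ω.
Step 4 — Series with R1: Z_total = R1 + (L || C) = 1040 + j15.26 Ω = 1040∠0.8° Ω.
Step 5 — Source phasor: V = 20.6∠60.3° V = 10.21 + j17.89 V.
Step 6 — Current: I = V / Z = 0.01006 + j0.01706 A = 0.01981∠59.5° A.
Step 7 — Complex power: S = V·I* = 0.408 + j0.005987 VA.
Step 8 — Real power: P = Re(S) = 0.408 W.
Step 9 — Reactive power: Q = Im(S) = 0.005987 VAR.
Step 10 — Apparent power: |S| = 0.408 VA.
Step 11 — Power factor: PF = P/|S| = 0.9999 (lagging).

(a) P = 0.408 W  (b) Q = 0.005987 VAR  (c) S = 0.408 VA  (d) PF = 0.9999 (lagging)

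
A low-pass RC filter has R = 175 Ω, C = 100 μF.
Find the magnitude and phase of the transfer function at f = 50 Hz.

Step 1 — Angular frequency: ω = 2π·50 = 314.2 rad/s.
Step 2 — Transfer function: H(jω) = 1/(1 + jωRC).
Step 3 — Denominator: 1 + jωRC = 1 + j·314.2·175·0.0001 = 1 + j5.498.
Step 4 — H = 0.03202 - j0.1761.
Step 5 — Magnitude: |H| = 0.179 (-14.9 dB); phase: φ = -79.7°.

|H| = 0.179 (-14.9 dB), φ = -79.7°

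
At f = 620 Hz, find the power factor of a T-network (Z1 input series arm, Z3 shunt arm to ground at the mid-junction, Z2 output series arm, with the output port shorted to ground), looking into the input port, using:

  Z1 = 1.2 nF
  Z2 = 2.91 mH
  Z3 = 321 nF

Step 1 — Angular frequency: ω = 2π·f = 2π·620 = 3896 rad/s.
Step 2 — Component impedances:
  Z1: Z = 1/(jωC) = -j/(ω·C) = 0 - j2.139e+05 Ω
  Z2: Z = jωL = j·3896·0.00291 = 0 + j11.34 Ω
  Z3: Z = 1/(jωC) = -j/(ω·C) = 0 - j799.7 Ω
Step 3 — With the output port shorted to ground, the output series arm Z2 runs from the junction to ground; the shunt arm Z3 also runs from the junction to ground. They appear in parallel: Z3 || Z2 = 0 + j11.5 Ω.
Step 4 — Series with input arm Z1: Z_in = Z1 + (Z3 || Z2) = 0 - j2.139e+05 Ω = 2.139e+05∠-90.0° Ω.
Step 5 — Power factor: PF = cos(φ) = Re(Z)/|Z| = 0/2.139e+05 = 0.
Step 6 — Type: Im(Z) = -2.139e+05 ⇒ leading (phase φ = -90.0°).

PF = 0 (leading, φ = -90.0°)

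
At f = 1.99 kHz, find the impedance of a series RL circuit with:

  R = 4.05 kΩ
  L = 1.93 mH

Step 1 — Angular frequency: ω = 2π·f = 2π·1990 = 1.25e+04 rad/s.
Step 2 — Component impedances:
  R: Z = R = 4050 Ω
  L: Z = jωL = j·1.25e+04·0.00193 = 0 + j24.13 Ω
Step 3 — Series combination: Z_total = R + L = 4050 + j24.13 Ω = 4050∠0.3° Ω.

Z = 4050 + j24.13 Ω = 4050∠0.3° Ω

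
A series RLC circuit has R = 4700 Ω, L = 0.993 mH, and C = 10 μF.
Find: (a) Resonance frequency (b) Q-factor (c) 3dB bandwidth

Step 1 — Resonance: ω₀ = 1/√(LC) = 1/√(0.000993·1e-05) = 1.004e+04 rad/s.
Step 2 — f₀ = ω₀/(2π) = 1597 Hz.
Step 3 — Series Q: Q = ω₀L/R = 1.004e+04·0.000993/4700 = 0.00212.
Step 4 — Bandwidth: Δω = ω₀/Q = 4.733e+06 rad/s; BW = Δω/(2π) = 7.533e+05 Hz.

(a) f₀ = 1597 Hz  (b) Q = 0.00212  (c) BW = 7.533e+05 Hz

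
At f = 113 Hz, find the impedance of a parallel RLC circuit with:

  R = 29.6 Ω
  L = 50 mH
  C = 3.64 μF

Step 1 — Angular frequency: ω = 2π·f = 2π·113 = 710 rad/s.
Step 2 — Component impedances:
  R: Z = R = 29.6 Ω
  L: Z = jωL = j·710·0.05 = 0 + j35.5 Ω
  C: Z = 1/(jωC) = -j/(ω·C) = 0 - j386.9 Ω
Step 3 — Parallel combination: 1/Z_total = 1/R + 1/L + 1/C; Z_total = 18.81 + j14.25 Ω = 23.6∠37.1° Ω.

Z = 18.81 + j14.25 Ω = 23.6∠37.1° Ω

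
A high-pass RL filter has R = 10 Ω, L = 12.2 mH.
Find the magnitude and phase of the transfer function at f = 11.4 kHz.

Step 1 — Angular frequency: ω = 2π·1.14e+04 = 7.163e+04 rad/s.
Step 2 — Transfer function: H(jω) = jωL/(R + jωL).
Step 3 — Numerator jωL = j·873.9; denominator R + jωL = 10 + j873.9.
Step 4 — H = 0.9999 + j0.01144.
Step 5 — Magnitude: |H| = 0.9999 (-0.0 dB); phase: φ = 0.7°.

|H| = 0.9999 (-0.0 dB), φ = 0.7°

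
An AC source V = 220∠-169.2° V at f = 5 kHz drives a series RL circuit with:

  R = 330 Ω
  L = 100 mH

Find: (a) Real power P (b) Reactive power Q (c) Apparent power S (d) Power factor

Step 1 — Angular frequency: ω = 2π·f = 2π·5000 = 3.142e+04 rad/s.
Step 2 — Component impedances:
  R: Z = R = 330 Ω
  L: Z = jωL = j·3.142e+04·0.1 = 0 + j3142 Ω
Step 3 — Series combination: Z_total = R + L = 330 + j3142 Ω = 3159∠84.0° Ω.
Step 4 — Source phasor: V = 220∠-169.2° V = -216.1 - j41.22 V.
Step 5 — Current: I = V / Z = -0.02013 + j0.06667 A = 0.06965∠106.8° A.
Step 6 — Complex power: S = V·I* = 1.601 + j15.24 VA.
Step 7 — Real power: P = Re(S) = 1.601 W.
Step 8 — Reactive power: Q = Im(S) = 15.24 VAR.
Step 9 — Apparent power: |S| = 15.32 VA.
Step 10 — Power factor: PF = P/|S| = 0.1045 (lagging).

(a) P = 1.601 W  (b) Q = 15.24 VAR  (c) S = 15.32 VA  (d) PF = 0.1045 (lagging)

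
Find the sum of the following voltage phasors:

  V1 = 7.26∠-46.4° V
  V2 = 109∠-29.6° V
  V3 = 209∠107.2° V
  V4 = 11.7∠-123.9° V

Step 1 — Convert each phasor to rectangular form:
  V1 = 7.26·(cos(-46.4°) + j·sin(-46.4°)) = 5.007 - j5.257 V
  V2 = 109·(cos(-29.6°) + j·sin(-29.6°)) = 94.77 - j53.84 V
  V3 = 209·(cos(107.2°) + j·sin(107.2°)) = -61.8 + j199.7 V
  V4 = 11.7·(cos(-123.9°) + j·sin(-123.9°)) = -6.526 - j9.711 V
Step 2 — Sum components: V_total = 31.45 + j130.8 V.
Step 3 — Convert to polar: |V_total| = 134.6 V, ∠V_total = 76.5°.

V_total = 134.6∠76.5° V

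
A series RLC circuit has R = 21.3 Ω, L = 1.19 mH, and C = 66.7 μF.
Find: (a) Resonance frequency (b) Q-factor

Step 1 — Resonance condition Im(Z)=0 gives ω₀ = 1/√(LC).
Step 2 — ω₀ = 1/√(0.00119·6.67e-05) = 3549 rad/s.
Step 3 — f₀ = ω₀/(2π) = 564.9 Hz.
Step 4 — Series Q: Q = ω₀L/R = 3549·0.00119/21.3 = 0.1983.

(a) f₀ = 564.9 Hz  (b) Q = 0.1983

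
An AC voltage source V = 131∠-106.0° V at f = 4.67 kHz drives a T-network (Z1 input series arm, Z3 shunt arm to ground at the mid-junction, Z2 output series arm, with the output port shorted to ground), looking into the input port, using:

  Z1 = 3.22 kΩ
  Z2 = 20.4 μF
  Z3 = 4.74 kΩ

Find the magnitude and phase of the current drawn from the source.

Step 1 — Angular frequency: ω = 2π·f = 2π·4670 = 2.934e+04 rad/s.
Step 2 — Component impedances:
  Z1: Z = R = 3220 Ω
  Z2: Z = 1/(jωC) = -j/(ω·C) = 0 - j1.671 Ω
  Z3: Z = R = 4740 Ω
Step 3 — With the output port shorted to ground, the output series arm Z2 runs from the junction to ground; the shunt arm Z3 also runs from the junction to ground. They appear in parallel: Z3 || Z2 = 0.0005888 - j1.671 Ω.
Step 4 — Series with input arm Z1: Z_in = Z1 + (Z3 || Z2) = 3220 - j1.671 Ω = 3220∠-0.0° Ω.
Step 5 — Source phasor: V = 131∠-106.0° V = -36.11 - j125.9 V.
Step 6 — Ohm's law: I = V / Z_total = (-36.11 - j125.9) / (3220 - j1.671) = -0.01119 - j0.03911 A.
Step 7 — Convert to polar: |I| = 0.04068 A, ∠I = -106.0°.

I = 0.04068∠-106.0° A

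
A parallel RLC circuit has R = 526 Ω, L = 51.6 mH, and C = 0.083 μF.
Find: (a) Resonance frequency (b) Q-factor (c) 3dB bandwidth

Step 1 — Resonance: ω₀ = 1/√(LC) = 1/√(0.0516·8.3e-08) = 1.528e+04 rad/s.
Step 2 — f₀ = ω₀/(2π) = 2432 Hz.
Step 3 — Parallel Q: Q = R/(ω₀L) = 526/(1.528e+04·0.0516) = 0.6671.
Step 4 — Bandwidth: Δω = ω₀/Q = 2.291e+04 rad/s; BW = Δω/(2π) = 3645 Hz.

(a) f₀ = 2432 Hz  (b) Q = 0.6671  (c) BW = 3645 Hz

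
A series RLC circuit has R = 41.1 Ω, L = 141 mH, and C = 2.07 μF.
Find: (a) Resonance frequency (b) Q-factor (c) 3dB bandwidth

Step 1 — Resonance condition Im(Z)=0 gives ω₀ = 1/√(LC).
Step 2 — ω₀ = 1/√(0.141·2.07e-06) = 1851 rad/s.
Step 3 — f₀ = ω₀/(2π) = 294.6 Hz.
Step 4 — Series Q: Q = ω₀L/R = 1851·0.141/41.1 = 6.35.
Step 5 — 3dB bandwidth: Δω = ω₀/Q = 291.5 rad/s; BW = Δω/(2π) = 46.39 Hz.

(a) f₀ = 294.6 Hz  (b) Q = 6.35  (c) BW = 46.39 Hz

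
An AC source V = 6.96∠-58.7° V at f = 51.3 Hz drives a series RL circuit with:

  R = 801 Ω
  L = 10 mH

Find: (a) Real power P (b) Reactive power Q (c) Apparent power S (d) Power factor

Step 1 — Angular frequency: ω = 2π·f = 2π·51.3 = 322.3 rad/s.
Step 2 — Component impedances:
  R: Z = R = 801 Ω
  L: Z = jωL = j·322.3·0.01 = 0 + j3.223 Ω
Step 3 — Series combination: Z_total = R + L = 801 + j3.223 Ω = 801∠0.2° Ω.
Step 4 — Source phasor: V = 6.96∠-58.7° V = 3.616 - j5.947 V.
Step 5 — Current: I = V / Z = 0.004484 - j0.007443 A = 0.008689∠-58.9° A.
Step 6 — Complex power: S = V·I* = 0.06048 + j0.0002434 VA.
Step 7 — Real power: P = Re(S) = 0.06048 W.
Step 8 — Reactive power: Q = Im(S) = 0.0002434 VAR.
Step 9 — Apparent power: |S| = 0.06048 VA.
Step 10 — Power factor: PF = P/|S| = 1 (lagging).

(a) P = 0.06048 W  (b) Q = 0.0002434 VAR  (c) S = 0.06048 VA  (d) PF = 1 (lagging)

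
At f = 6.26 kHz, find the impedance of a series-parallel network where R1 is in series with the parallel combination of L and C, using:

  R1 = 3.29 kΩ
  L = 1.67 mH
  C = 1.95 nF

Step 1 — Angular frequency: ω = 2π·f = 2π·6260 = 3.933e+04 rad/s.
Step 2 — Component impedances:
  R1: Z = R = 3290 Ω
  L: Z = jωL = j·3.933e+04·0.00167 = 0 + j65.69 Ω
  C: Z = 1/(jωC) = -j/(ω·C) = 0 - j1.304e+04 Ω
Step 3 — Parallel branch: L || C = 1/(1/L + 1/C) = 0 + j66.02 Ω.
Step 4 — Series with R1: Z_total = R1 + (L || C) = 3290 + j66.02 Ω = 3291∠1.1° Ω.

Z = 3290 + j66.02 Ω = 3291∠1.1° Ω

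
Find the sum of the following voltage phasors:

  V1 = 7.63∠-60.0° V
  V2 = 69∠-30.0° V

Step 1 — Convert each phasor to rectangular form:
  V1 = 7.63·(cos(-60.0°) + j·sin(-60.0°)) = 3.815 - j6.608 V
  V2 = 69·(cos(-30.0°) + j·sin(-30.0°)) = 59.76 - j34.5 V
Step 2 — Sum components: V_total = 63.57 - j41.11 V.
Step 3 — Convert to polar: |V_total| = 75.7 V, ∠V_total = -32.9°.

V_total = 75.7∠-32.9° V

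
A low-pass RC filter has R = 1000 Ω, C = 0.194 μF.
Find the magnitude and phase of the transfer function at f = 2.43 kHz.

Step 1 — Angular frequency: ω = 2π·2430 = 1.527e+04 rad/s.
Step 2 — Transfer function: H(jω) = 1/(1 + jωRC).
Step 3 — Denominator: 1 + jωRC = 1 + j·1.527e+04·1000·1.94e-07 = 1 + j2.962.
Step 4 — H = 0.1023 - j0.3031.
Step 5 — Magnitude: |H| = 0.3199 (-9.9 dB); phase: φ = -71.3°.

|H| = 0.3199 (-9.9 dB), φ = -71.3°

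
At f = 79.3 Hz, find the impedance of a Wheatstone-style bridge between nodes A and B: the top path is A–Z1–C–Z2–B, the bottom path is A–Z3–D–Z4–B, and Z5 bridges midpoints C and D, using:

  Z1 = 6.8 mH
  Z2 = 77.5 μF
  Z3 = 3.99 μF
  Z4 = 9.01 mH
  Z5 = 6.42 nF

Step 1 — Angular frequency: ω = 2π·f = 2π·79.3 = 498.3 rad/s.
Step 2 — Component impedances:
  Z1: Z = jωL = j·498.3·0.0068 = 0 + j3.388 Ω
  Z2: Z = 1/(jωC) = -j/(ω·C) = 0 - j25.9 Ω
  Z3: Z = 1/(jωC) = -j/(ω·C) = 0 - j503 Ω
  Z4: Z = jωL = j·498.3·0.00901 = 0 + j4.489 Ω
  Z5: Z = 1/(jωC) = -j/(ω·C) = 0 - j3.126e+05 Ω
Step 3 — Bridge requires nodal analysis (the Z5 bridge couples midpoints C and D, so the two paths cannot be reduced to a simple series/parallel combination). Setting node B to ground and injecting 1 A at node A, the 3-node admittance system at A, C, D solves to V_A = Z_AB = 0 - j21.53 Ω = 21.53∠-90.0° Ω.

Z = 0 - j21.53 Ω = 21.53∠-90.0° Ω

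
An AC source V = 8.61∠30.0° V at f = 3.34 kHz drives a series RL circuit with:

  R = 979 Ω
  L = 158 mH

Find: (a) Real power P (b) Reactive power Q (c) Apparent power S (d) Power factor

Step 1 — Angular frequency: ω = 2π·f = 2π·3340 = 2.099e+04 rad/s.
Step 2 — Component impedances:
  R: Z = R = 979 Ω
  L: Z = jωL = j·2.099e+04·0.158 = 0 + j3316 Ω
Step 3 — Series combination: Z_total = R + L = 979 + j3316 Ω = 3457∠73.6° Ω.
Step 4 — Source phasor: V = 8.61∠30.0° V = 7.456 + j4.305 V.
Step 5 — Current: I = V / Z = 0.001805 - j0.001716 A = 0.00249∠-43.6° A.
Step 6 — Complex power: S = V·I* = 0.006072 + j0.02056 VA.
Step 7 — Real power: P = Re(S) = 0.006072 W.
Step 8 — Reactive power: Q = Im(S) = 0.02056 VAR.
Step 9 — Apparent power: |S| = 0.02144 VA.
Step 10 — Power factor: PF = P/|S| = 0.2832 (lagging).

(a) P = 0.006072 W  (b) Q = 0.02056 VAR  (c) S = 0.02144 VA  (d) PF = 0.2832 (lagging)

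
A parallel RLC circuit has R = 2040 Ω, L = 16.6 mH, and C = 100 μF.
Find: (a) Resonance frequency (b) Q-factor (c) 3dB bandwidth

Step 1 — Resonance: ω₀ = 1/√(LC) = 1/√(0.0166·0.0001) = 776.2 rad/s.
Step 2 — f₀ = ω₀/(2π) = 123.5 Hz.
Step 3 — Parallel Q: Q = R/(ω₀L) = 2040/(776.2·0.0166) = 158.3.
Step 4 — Bandwidth: Δω = ω₀/Q = 4.902 rad/s; BW = Δω/(2π) = 0.7802 Hz.

(a) f₀ = 123.5 Hz  (b) Q = 158.3  (c) BW = 0.7802 Hz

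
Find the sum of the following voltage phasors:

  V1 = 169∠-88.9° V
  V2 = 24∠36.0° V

Step 1 — Convert each phasor to rectangular form:
  V1 = 169·(cos(-88.9°) + j·sin(-88.9°)) = 3.244 - j169 V
  V2 = 24·(cos(36.0°) + j·sin(36.0°)) = 19.42 + j14.11 V
Step 2 — Sum components: V_total = 22.66 - j154.9 V.
Step 3 — Convert to polar: |V_total| = 156.5 V, ∠V_total = -81.7°.

V_total = 156.5∠-81.7° V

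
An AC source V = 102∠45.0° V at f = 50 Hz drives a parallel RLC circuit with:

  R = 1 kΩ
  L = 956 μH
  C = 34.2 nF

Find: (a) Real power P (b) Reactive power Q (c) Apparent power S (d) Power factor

Step 1 — Angular frequency: ω = 2π·f = 2π·50 = 314.2 rad/s.
Step 2 — Component impedances:
  R: Z = R = 1000 Ω
  L: Z = jωL = j·314.2·0.000956 = 0 + j0.3003 Ω
  C: Z = 1/(jωC) = -j/(ω·C) = 0 - j9.307e+04 Ω
Step 3 — Parallel combination: 1/Z_total = 1/R + 1/L + 1/C; Z_total = 9.02e-05 + j0.3003 Ω = 0.3003∠90.0° Ω.
Step 4 — Source phasor: V = 102∠45.0° V = 72.12 + j72.12 V.
Step 5 — Current: I = V / Z = 240.2 - j240.1 A = 339.6∠-45.0° A.
Step 6 — Complex power: S = V·I* = 10.4 + j3.464e+04 VA.
Step 7 — Real power: P = Re(S) = 10.4 W.
Step 8 — Reactive power: Q = Im(S) = 3.464e+04 VAR.
Step 9 — Apparent power: |S| = 3.464e+04 VA.
Step 10 — Power factor: PF = P/|S| = 0.0003003 (lagging).

(a) P = 10.4 W  (b) Q = 3.464e+04 VAR  (c) S = 3.464e+04 VA  (d) PF = 0.0003003 (lagging)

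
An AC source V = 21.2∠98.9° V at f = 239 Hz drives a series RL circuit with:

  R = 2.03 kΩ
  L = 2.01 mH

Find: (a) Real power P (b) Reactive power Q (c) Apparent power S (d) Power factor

Step 1 — Angular frequency: ω = 2π·f = 2π·239 = 1502 rad/s.
Step 2 — Component impedances:
  R: Z = R = 2030 Ω
  L: Z = jωL = j·1502·0.00201 = 0 + j3.018 Ω
Step 3 — Series combination: Z_total = R + L = 2030 + j3.018 Ω = 2030∠0.1° Ω.
Step 4 — Source phasor: V = 21.2∠98.9° V = -3.28 + j20.94 V.
Step 5 — Current: I = V / Z = -0.0016 + j0.01032 A = 0.01044∠98.8° A.
Step 6 — Complex power: S = V·I* = 0.2214 + j0.0003292 VA.
Step 7 — Real power: P = Re(S) = 0.2214 W.
Step 8 — Reactive power: Q = Im(S) = 0.0003292 VAR.
Step 9 — Apparent power: |S| = 0.2214 VA.
Step 10 — Power factor: PF = P/|S| = 1 (lagging).

(a) P = 0.2214 W  (b) Q = 0.0003292 VAR  (c) S = 0.2214 VA  (d) PF = 1 (lagging)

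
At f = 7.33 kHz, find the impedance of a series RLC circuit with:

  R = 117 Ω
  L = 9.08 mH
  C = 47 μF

Step 1 — Angular frequency: ω = 2π·f = 2π·7330 = 4.606e+04 rad/s.
Step 2 — Component impedances:
  R: Z = R = 117 Ω
  L: Z = jωL = j·4.606e+04·0.00908 = 0 + j418.2 Ω
  C: Z = 1/(jωC) = -j/(ω·C) = 0 - j0.462 Ω
Step 3 — Series combination: Z_total = R + L + C = 117 + j417.7 Ω = 433.8∠74.4° Ω.

Z = 117 + j417.7 Ω = 433.8∠74.4° Ω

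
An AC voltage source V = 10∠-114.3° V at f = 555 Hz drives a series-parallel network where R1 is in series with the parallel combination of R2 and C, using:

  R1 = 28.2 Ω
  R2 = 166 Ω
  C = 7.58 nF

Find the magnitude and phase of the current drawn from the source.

Step 1 — Angular frequency: ω = 2π·f = 2π·555 = 3487 rad/s.
Step 2 — Component impedances:
  R1: Z = R = 28.2 Ω
  R2: Z = R = 166 Ω
  C: Z = 1/(jωC) = -j/(ω·C) = 0 - j3.783e+04 Ω
Step 3 — Parallel branch: R2 || C = 1/(1/R2 + 1/C) = 166 - j0.7284 Ω.
Step 4 — Series with R1: Z_total = R1 + (R2 || C) = 194.2 - j0.7284 Ω = 194.2∠-0.2° Ω.
Step 5 — Source phasor: V = 10∠-114.3° V = -4.115 - j9.114 V.
Step 6 — Ohm's law: I = V / Z_total = (-4.115 - j9.114) / (194.2 - j0.7284) = -0.02101 - j0.04701 A.
Step 7 — Convert to polar: |I| = 0.05149 A, ∠I = -114.1°.

I = 0.05149∠-114.1° A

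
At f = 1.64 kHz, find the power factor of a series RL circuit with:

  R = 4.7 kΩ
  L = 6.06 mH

Step 1 — Angular frequency: ω = 2π·f = 2π·1640 = 1.03e+04 rad/s.
Step 2 — Component impedances:
  R: Z = R = 4700 Ω
  L: Z = jωL = j·1.03e+04·0.00606 = 0 + j62.44 Ω
Step 3 — Series combination: Z_total = R + L = 4700 + j62.44 Ω = 4700∠0.8° Ω.
Step 4 — Power factor: PF = cos(φ) = Re(Z)/|Z| = 4700/4700.4 = 0.9999.
Step 5 — Type: Im(Z) = 62.44 ⇒ lagging (phase φ = 0.8°).

PF = 0.9999 (lagging, φ = 0.8°)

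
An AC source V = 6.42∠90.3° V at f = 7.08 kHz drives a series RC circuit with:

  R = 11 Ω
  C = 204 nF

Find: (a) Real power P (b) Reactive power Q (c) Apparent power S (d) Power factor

Step 1 — Angular frequency: ω = 2π·f = 2π·7080 = 4.448e+04 rad/s.
Step 2 — Component impedances:
  R: Z = R = 11 Ω
  C: Z = 1/(jωC) = -j/(ω·C) = 0 - j110.2 Ω
Step 3 — Series combination: Z_total = R + C = 11 - j110.2 Ω = 110.7∠-84.3° Ω.
Step 4 — Source phasor: V = 6.42∠90.3° V = -0.03361 + j6.42 V.
Step 5 — Current: I = V / Z = -0.05772 + j0.005456 A = 0.05797∠174.6° A.
Step 6 — Complex power: S = V·I* = 0.03697 - j0.3703 VA.
Step 7 — Real power: P = Re(S) = 0.03697 W.
Step 8 — Reactive power: Q = Im(S) = -0.3703 VAR.
Step 9 — Apparent power: |S| = 0.3722 VA.
Step 10 — Power factor: PF = P/|S| = 0.09933 (leading).

(a) P = 0.03697 W  (b) Q = -0.3703 VAR  (c) S = 0.3722 VA  (d) PF = 0.09933 (leading)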